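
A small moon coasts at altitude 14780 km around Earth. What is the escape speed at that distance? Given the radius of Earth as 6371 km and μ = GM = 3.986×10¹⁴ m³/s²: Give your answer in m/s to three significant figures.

v_esc ≈ 6140 m/s

r = 6371 + 14780 = 21151 km = 2.1151×10⁷ m.
Escape speed v_esc = √(2μ/r) = √(2 × 3.986×10¹⁴ / 2.115×10⁷) = √(3.769×10⁷) = 6139 m/s.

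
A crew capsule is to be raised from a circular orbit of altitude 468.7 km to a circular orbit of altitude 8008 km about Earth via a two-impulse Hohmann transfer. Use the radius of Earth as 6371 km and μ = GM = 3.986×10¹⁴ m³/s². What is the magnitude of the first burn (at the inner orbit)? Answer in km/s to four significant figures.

r₁ = 6371 + 468.7 = 6839.7 km = 6.8397×10⁶ m.
r₂ = 6371 + 8008 = 14379 km = 1.4379×10⁷ m.
Transfer ellipse a_t = (r₁ + r₂)/2 = 1.061×10⁷ m.
At r₁: circular v_c1 = √(μ/r₁) = 7634 m/s; transfer-perigee v_p = √[μ(2/r₁ − 1/a_t)] = 8887 m/s.
Δv₁ = v_p − v_c1 = 1253 m/s.
= 1.253 km/s.

Δv ≈ 1.253 km/s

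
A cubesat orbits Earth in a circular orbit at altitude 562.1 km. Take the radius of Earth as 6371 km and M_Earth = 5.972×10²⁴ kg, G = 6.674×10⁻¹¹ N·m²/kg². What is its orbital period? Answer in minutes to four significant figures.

T ≈ 95.76 minutes

μ = GM = 6.674×10⁻¹¹ × 5.972×10²⁴ = 3.986×10¹⁴ m³/s².
r = 6371 + 562.1 = 6933.1 km = 6.9331×10⁶ m.
Kepler's third law: T = 2π√(r³/μ) = 2π√((6.933×10⁶)³ / 3.986×10¹⁴).
r³/μ = 8.361×10⁵ s², so T = 2π × 9.144×10² = 5.745×10³ s.
Converting: 5.745×10³ s ÷ 60.00 = 95.76 minutes.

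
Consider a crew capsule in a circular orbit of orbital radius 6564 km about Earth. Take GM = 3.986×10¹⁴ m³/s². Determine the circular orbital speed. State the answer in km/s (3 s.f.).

r = 6564 km = 6.564×10⁶ m.
For a circular orbit v = √(μ/r) = √(3.986×10¹⁴ / 6.564×10⁶) = √(6.073×10⁷) = 7793 m/s.
That is 7.793 km/s.

v ≈ 7.79 km/s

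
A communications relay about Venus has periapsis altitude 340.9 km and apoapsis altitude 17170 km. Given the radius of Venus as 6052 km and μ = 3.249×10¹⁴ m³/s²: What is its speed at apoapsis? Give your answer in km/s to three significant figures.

r_p = 6052 + 340.9 = 6392.9 km = 6.3929×10⁶ m.
r_a = 6052 + 17170 = 23222 km = 2.3222×10⁷ m.
Semi-major axis a = (r_p + r_a)/2 = 14807 km = 1.481×10⁷ m.
Vis-viva: v² = μ(2/r − 1/a) = 3.249×10¹⁴ × (8.613×10⁻⁸ − 6.753×10⁻⁸) = 6.040×10⁶ m²/s².
v = 2458 m/s = 2.458 km/s.

v ≈ 2.46 km/s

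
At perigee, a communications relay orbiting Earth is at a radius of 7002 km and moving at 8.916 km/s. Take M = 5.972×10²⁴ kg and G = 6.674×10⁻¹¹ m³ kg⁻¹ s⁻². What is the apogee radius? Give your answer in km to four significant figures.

apogee radius ≈ 16200 km

μ = GM = 6.674×10⁻¹¹ × 5.972×10²⁴ = 3.986×10¹⁴ m³/s².
r_p = 7.002×10⁶ m.
Specific energy ε = v²/2 − μ/r = -1.717×10⁷ J/kg, so a = −μ/(2ε) = 1.160×10⁷ m.
The apsides satisfy r_p + r_a = 2a, so the apogee radius is 2a − r_p = 1.620×10⁷ m = 16205 km.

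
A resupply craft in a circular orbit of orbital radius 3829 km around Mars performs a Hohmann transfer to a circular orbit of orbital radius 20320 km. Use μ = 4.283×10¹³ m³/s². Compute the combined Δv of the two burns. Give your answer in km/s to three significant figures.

r₁ = 3829 km = 3.829×10⁶ m.
r₂ = 20320 km = 2.032×10⁷ m.
Transfer ellipse a_t = (r₁ + r₂)/2 = 1.207×10⁷ m.
At r₁: circular v_c1 = √(μ/r₁) = 3345 m/s; transfer-periapsis v_p = √[μ(2/r₁ − 1/a_t)] = 4339 m/s.
Δv₁ = v_p − v_c1 = 994.2 m/s.
At r₂: circular v_c2 = √(μ/r₂) = 1452 m/s; transfer-apoapsis v_a = √[μ(2/r₂ − 1/a_t)] = 817.6 m/s.
Δv₂ = v_c2 − v_a = 634.3 m/s.
Total Δv = Δv₁ + Δv₂ = 1628 m/s = 1.628 km/s.

Δv_total ≈ 1.63 km/s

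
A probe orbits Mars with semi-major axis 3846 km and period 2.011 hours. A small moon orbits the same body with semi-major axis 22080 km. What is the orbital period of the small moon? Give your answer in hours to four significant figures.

T₂ ≈ 27.66 hours

Kepler's third law: T² ∝ a³, so T₂ = T₁ (a₂/a₁)^(3/2).
a₂/a₁ = 5.741, (a₂/a₁)^(3/2) = 13.76.
T₂ = 2.011 × 13.76 = 27.66 hours.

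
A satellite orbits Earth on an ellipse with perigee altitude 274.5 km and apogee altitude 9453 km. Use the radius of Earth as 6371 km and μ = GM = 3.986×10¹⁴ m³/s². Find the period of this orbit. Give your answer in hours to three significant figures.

T ≈ 3.29 hours

r_p = 6371 + 274.5 = 6645.5 km = 6.6455×10⁶ m.
r_a = 6371 + 9453 = 15824 km = 1.5824×10⁷ m.
Semi-major axis a = (r_p + r_a)/2 = (6645.5 + 15824)/2 = 11235 km = 1.123×10⁷ m.
By Kepler's third law T = 2π√(a³/μ) = 2π × 1.886×10³ = 1.185×10⁴ s.
= 3.292 hours.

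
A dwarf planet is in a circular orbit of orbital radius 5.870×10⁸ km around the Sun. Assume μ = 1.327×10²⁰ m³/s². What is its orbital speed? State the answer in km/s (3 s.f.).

r = 5.870×10⁸ km = 5.870×10¹¹ m.
For a circular orbit v = √(μ/r) = √(1.327×10²⁰ / 5.870×10¹¹) = √(2.261×10⁸) = 15040 m/s.
That is 15.04 km/s.

v ≈ 15.0 km/s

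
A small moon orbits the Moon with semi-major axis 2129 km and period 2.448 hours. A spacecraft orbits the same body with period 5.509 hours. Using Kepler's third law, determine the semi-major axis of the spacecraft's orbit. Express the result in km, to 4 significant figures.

Kepler's third law: a³ ∝ T², so a₂ = a₁ (T₂/T₁)^(2/3).
T₂/T₁ = 2.250, (T₂/T₁)^(2/3) = 1.717.
a₂ = 2129 × 1.717 = 3656 km.

a₂ ≈ 3656 km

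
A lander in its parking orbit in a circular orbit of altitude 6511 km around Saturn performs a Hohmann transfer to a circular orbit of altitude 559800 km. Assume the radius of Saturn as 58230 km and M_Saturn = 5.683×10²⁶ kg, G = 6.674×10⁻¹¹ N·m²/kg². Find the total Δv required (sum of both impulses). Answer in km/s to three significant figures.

μ = GM = 6.674×10⁻¹¹ × 5.683×10²⁶ = 3.793×10¹⁶ m³/s².
r₁ = 58230 + 6511 = 64741 km = 6.4741×10⁷ m.
r₂ = 58230 + 559800 = 618030 km = 6.1803×10⁸ m.
Transfer ellipse a_t = (r₁ + r₂)/2 = 3.414×10⁸ m.
At r₁: circular v_c1 = √(μ/r₁) = 24200 m/s; transfer-perikrone v_p = √[μ(2/r₁ − 1/a_t)] = 32570 m/s.
Δv₁ = v_p − v_c1 = 8362 m/s.
At r₂: circular v_c2 = √(μ/r₂) = 7834 m/s; transfer-apokrone v_a = √[μ(2/r₂ − 1/a_t)] = 3411 m/s.
Δv₂ = v_c2 − v_a = 4422 m/s.
Total Δv = Δv₁ + Δv₂ = 12780 m/s = 12.78 km/s.

Δv_total ≈ 12.8 km/s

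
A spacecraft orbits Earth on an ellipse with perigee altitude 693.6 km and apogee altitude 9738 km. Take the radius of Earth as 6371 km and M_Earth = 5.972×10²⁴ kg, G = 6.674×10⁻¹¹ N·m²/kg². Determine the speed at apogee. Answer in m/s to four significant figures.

μ = GM = 6.674×10⁻¹¹ × 5.972×10²⁴ = 3.986×10¹⁴ m³/s².
r_p = 6371 + 693.6 = 7064.6 km = 7.0646×10⁶ m.
r_a = 6371 + 9738 = 16109 km = 1.6109×10⁷ m.
Semi-major axis a = (r_p + r_a)/2 = 11587 km = 1.159×10⁷ m.
Vis-viva: v² = μ(2/r − 1/a) = 3.986×10¹⁴ × (1.242×10⁻⁷ − 8.631×10⁻⁸) = 1.509×10⁷ m²/s².
v = 3884 m/s.

v ≈ 3884 m/s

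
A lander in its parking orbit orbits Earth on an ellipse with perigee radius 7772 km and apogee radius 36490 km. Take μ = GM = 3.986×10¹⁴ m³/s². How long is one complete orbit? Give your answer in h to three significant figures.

Semi-major axis a = (r_p + r_a)/2 = (7772.0 + 36490)/2 = 22131 km = 2.213×10⁷ m.
By Kepler's third law T = 2π√(a³/μ) = 2π × 5.215×10³ = 3.277×10⁴ s.
= 9.101 h.

T ≈ 9.10 h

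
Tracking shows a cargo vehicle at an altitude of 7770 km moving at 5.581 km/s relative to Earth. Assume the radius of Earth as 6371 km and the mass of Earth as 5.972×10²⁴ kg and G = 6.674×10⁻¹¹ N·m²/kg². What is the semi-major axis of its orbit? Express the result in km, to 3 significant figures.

a ≈ 15800 km

μ = GM = 6.674×10⁻¹¹ × 5.972×10²⁴ = 3.986×10¹⁴ m³/s².
r = 6371 + 7770 = 14141 km = 1.414×10⁷ m.
Specific orbital energy ε = v²/2 − μ/r = (5581)²/2 − 3.986×10¹⁴/1.414×10⁷ = -1.261×10⁷ J/kg.
Since ε = −μ/(2a), a = −μ/(2ε) = 1.580×10⁷ m = 15802 km.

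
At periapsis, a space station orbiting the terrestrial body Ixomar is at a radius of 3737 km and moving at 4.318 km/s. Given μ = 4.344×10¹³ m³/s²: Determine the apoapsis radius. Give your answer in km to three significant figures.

apoapsis radius ≈ 15100 km

r_p = 3.737×10⁶ m.
Specific energy ε = v²/2 − μ/r = -2.302×10⁶ J/kg, so a = −μ/(2ε) = 9.436×10⁶ m.
The apsides satisfy r_p + r_a = 2a, so the apoapsis radius is 2a − r_p = 1.514×10⁷ m = 15136 km.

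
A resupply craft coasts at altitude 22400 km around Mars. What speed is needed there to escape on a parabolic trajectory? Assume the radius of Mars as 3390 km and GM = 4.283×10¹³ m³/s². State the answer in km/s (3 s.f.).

r = 3390 + 22400 = 25790 km = 2.5790×10⁷ m.
Escape speed v_esc = √(2μ/r) = √(2 × 4.283×10¹³ / 2.579×10⁷) = √(3.321×10⁶) = 1822 m/s.
= 1.822 km/s.

v_esc ≈ 1.82 km/s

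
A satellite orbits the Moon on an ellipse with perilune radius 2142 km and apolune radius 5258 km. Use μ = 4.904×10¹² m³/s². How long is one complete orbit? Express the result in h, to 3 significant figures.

Semi-major axis a = (r_p + r_a)/2 = (2142.0 + 5258.0)/2 = 3700.0 km = 3.700×10⁶ m.
By Kepler's third law T = 2π√(a³/μ) = 2π × 3.214×10³ = 2.019×10⁴ s.
= 5.609 h.

T ≈ 5.61 h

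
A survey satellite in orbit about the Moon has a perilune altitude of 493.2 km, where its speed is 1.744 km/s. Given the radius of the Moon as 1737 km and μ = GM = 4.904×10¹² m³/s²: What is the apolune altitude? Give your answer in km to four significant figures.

r_p = 1737 + 493.2 = 2230.2 km = 2.230×10⁶ m.
Specific energy ε = v²/2 − μ/r = -6.781×10⁵ J/kg, so a = −μ/(2ε) = 3.616×10⁶ m.
The apsides satisfy r_p + r_a = 2a, so the apolune radius is 2a − r_p = 5.001×10⁶ m = 5001.4 km.
Apolune altitude = 5001.4 − 1737 = 3264.4 km.

apolune altitude ≈ 3264 km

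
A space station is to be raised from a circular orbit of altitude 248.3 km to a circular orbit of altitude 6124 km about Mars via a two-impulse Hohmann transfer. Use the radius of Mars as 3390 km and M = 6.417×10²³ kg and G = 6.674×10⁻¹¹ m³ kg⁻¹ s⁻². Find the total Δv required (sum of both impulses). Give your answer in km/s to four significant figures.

Δv_total ≈ 1.239 km/s

μ = GM = 6.674×10⁻¹¹ × 6.417×10²³ = 4.283×10¹³ m³/s².
r₁ = 3390 + 248.3 = 3638.3 km = 3.6383×10⁶ m.
r₂ = 3390 + 6124 = 9514.0 km = 9.5140×10⁶ m.
Transfer ellipse a_t = (r₁ + r₂)/2 = 6.576×10⁶ m.
At r₁: circular v_c1 = √(μ/r₁) = 3431 m/s; transfer-periapsis v_p = √[μ(2/r₁ − 1/a_t)] = 4127 m/s.
Δv₁ = v_p − v_c1 = 695.8 m/s.
At r₂: circular v_c2 = √(μ/r₂) = 2122 m/s; transfer-apoapsis v_a = √[μ(2/r₂ − 1/a_t)] = 1578 m/s.
Δv₂ = v_c2 − v_a = 543.5 m/s.
Total Δv = Δv₁ + Δv₂ = 1239 m/s = 1.239 km/s.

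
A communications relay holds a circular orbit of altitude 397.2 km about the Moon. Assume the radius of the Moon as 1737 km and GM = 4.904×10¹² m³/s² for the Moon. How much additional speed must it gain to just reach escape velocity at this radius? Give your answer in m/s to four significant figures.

Δv ≈ 627.9 m/s

r = 1737 + 397.2 = 2134.2 km = 2.1342×10⁶ m.
Circular speed v_c = √(μ/r) = 1516 m/s.
Escape speed v_esc = √(2μ/r) = √2 × v_c = 2144 m/s.
Δv = v_esc − v_c = 627.9 m/s.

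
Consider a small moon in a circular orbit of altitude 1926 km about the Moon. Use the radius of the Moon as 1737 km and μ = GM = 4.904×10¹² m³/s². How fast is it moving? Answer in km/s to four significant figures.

v ≈ 1.157 km/s

r = 1737 + 1926 = 3663.0 km = 3.6630×10⁶ m.
For a circular orbit v = √(μ/r) = √(4.904×10¹² / 3.663×10⁶) = √(1.339×10⁶) = 1157 m/s.
That is 1.157 km/s.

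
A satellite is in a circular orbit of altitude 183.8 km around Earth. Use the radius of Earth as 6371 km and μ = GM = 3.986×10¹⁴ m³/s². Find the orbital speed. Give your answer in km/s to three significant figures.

r = 6371 + 183.8 = 6554.8 km = 6.5548×10⁶ m.
For a circular orbit v = √(μ/r) = √(3.986×10¹⁴ / 6.555×10⁶) = √(6.081×10⁷) = 7798 m/s.
That is 7.798 km/s.

v ≈ 7.80 km/s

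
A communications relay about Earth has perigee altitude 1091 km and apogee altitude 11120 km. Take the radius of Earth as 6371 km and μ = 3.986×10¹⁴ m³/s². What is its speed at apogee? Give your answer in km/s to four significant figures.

r_p = 6371 + 1091 = 7462.0 km = 7.4620×10⁶ m.
r_a = 6371 + 11120 = 17491 km = 1.7491×10⁷ m.
Semi-major axis a = (r_p + r_a)/2 = 12476 km = 1.248×10⁷ m.
Vis-viva: v² = μ(2/r − 1/a) = 3.986×10¹⁴ × (1.143×10⁻⁷ − 8.015×10⁻⁸) = 1.363×10⁷ m²/s².
v = 3692 m/s = 3.692 km/s.

v ≈ 3.692 km/s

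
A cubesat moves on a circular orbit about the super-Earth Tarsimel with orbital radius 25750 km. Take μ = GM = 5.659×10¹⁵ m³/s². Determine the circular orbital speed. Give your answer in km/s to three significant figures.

v ≈ 14.8 km/s

r = 25750 km = 2.575×10⁷ m.
For a circular orbit v = √(μ/r) = √(5.659×10¹⁵ / 2.575×10⁷) = √(2.198×10⁸) = 14820 m/s.
That is 14.82 km/s.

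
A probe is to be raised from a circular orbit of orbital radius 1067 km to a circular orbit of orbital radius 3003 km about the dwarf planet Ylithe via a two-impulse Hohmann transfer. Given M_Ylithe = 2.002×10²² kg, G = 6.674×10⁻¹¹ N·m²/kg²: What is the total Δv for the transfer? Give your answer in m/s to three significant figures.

Δv_total ≈ 424 m/s

μ = GM = 6.674×10⁻¹¹ × 2.002×10²² = 1.336×10¹² m³/s².
r₁ = 1067 km = 1.067×10⁶ m.
r₂ = 3003 km = 3.003×10⁶ m.
Transfer ellipse a_t = (r₁ + r₂)/2 = 2.035×10⁶ m.
At r₁: circular v_c1 = √(μ/r₁) = 1119 m/s; transfer-periapsis v_p = √[μ(2/r₁ − 1/a_t)] = 1359 m/s.
Δv₁ = v_p − v_c1 = 240.3 m/s.
At r₂: circular v_c2 = √(μ/r₂) = 667.0 m/s; transfer-apoapsis v_a = √[μ(2/r₂ − 1/a_t)] = 483.0 m/s.
Δv₂ = v_c2 − v_a = 184.0 m/s.
Total Δv = Δv₁ + Δv₂ = 424.4 m/s.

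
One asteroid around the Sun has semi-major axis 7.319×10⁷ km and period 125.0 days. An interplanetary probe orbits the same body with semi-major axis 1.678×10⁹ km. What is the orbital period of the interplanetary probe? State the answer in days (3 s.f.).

T₂ ≈ 13700 days

Kepler's third law: T² ∝ a³, so T₂ = T₁ (a₂/a₁)^(3/2).
a₂/a₁ = 22.93, (a₂/a₁)^(3/2) = 109.8.
T₂ = 125.0 × 109.8 = 13720 days.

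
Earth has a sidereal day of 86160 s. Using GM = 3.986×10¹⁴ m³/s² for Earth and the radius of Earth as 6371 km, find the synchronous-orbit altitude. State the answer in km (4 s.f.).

A synchronous orbit has period T, so by Kepler's third law a = (μT²/4π²)^(1/3).
μT²/4π² = 3.986×10¹⁴ × (8.616×10⁴)² / 39.48 = 7.495×10²² m³.
a = 4.216×10⁷ m = 42163 km.
Altitude h = a − R = 42163 − 6371 = 35792 km.

h_sync ≈ 35790 km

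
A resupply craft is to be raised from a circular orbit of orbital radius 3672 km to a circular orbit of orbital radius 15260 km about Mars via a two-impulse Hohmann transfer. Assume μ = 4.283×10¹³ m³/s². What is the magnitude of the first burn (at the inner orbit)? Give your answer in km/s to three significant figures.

r₁ = 3672 km = 3.672×10⁶ m.
r₂ = 15260 km = 1.526×10⁷ m.
Transfer ellipse a_t = (r₁ + r₂)/2 = 9.466×10⁶ m.
At r₁: circular v_c1 = √(μ/r₁) = 3415 m/s; transfer-periapsis v_p = √[μ(2/r₁ − 1/a_t)] = 4336 m/s.
Δv₁ = v_p − v_c1 = 921.0 m/s.
= 0.921 km/s.

Δv ≈ 0.921 km/s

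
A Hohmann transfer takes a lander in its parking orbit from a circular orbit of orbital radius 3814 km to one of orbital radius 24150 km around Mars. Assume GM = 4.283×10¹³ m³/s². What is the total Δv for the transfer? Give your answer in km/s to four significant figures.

Δv_total ≈ 1.689 km/s

r₁ = 3814 km = 3.814×10⁶ m.
r₂ = 24150 km = 2.415×10⁷ m.
Transfer ellipse a_t = (r₁ + r₂)/2 = 1.398×10⁷ m.
At r₁: circular v_c1 = √(μ/r₁) = 3351 m/s; transfer-periapsis v_p = √[μ(2/r₁ − 1/a_t)] = 4404 m/s.
Δv₁ = v_p − v_c1 = 1053 m/s.
At r₂: circular v_c2 = √(μ/r₂) = 1332 m/s; transfer-apoapsis v_a = √[μ(2/r₂ − 1/a_t)] = 695.5 m/s.
Δv₂ = v_c2 − v_a = 636.2 m/s.
Total Δv = Δv₁ + Δv₂ = 1689 m/s = 1.689 km/s.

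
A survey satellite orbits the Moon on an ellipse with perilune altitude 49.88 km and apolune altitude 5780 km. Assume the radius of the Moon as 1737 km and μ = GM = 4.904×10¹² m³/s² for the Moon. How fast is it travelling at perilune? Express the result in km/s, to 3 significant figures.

r_p = 1737 + 49.88 = 1786.9 km = 1.7869×10⁶ m.
r_a = 1737 + 5780 = 7517.0 km = 7.5170×10⁶ m.
Semi-major axis a = (r_p + r_a)/2 = 4651.9 km = 4.652×10⁶ m.
Vis-viva: v² = μ(2/r − 1/a) = 4.904×10¹² × (1.119×10⁻⁶ − 2.150×10⁻⁷) = 4.435×10⁶ m²/s².
v = 2106 m/s = 2.106 km/s.

v ≈ 2.11 km/s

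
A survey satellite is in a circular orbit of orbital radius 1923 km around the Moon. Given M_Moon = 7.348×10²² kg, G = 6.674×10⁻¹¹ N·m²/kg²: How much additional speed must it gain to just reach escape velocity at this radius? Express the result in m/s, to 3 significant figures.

Δv ≈ 661 m/s

μ = GM = 6.674×10⁻¹¹ × 7.348×10²² = 4.904×10¹² m³/s².
r = 1923 km = 1.923×10⁶ m.
Circular speed v_c = √(μ/r) = 1597 m/s.
Escape speed v_esc = √(2μ/r) = √2 × v_c = 2258 m/s.
Δv = v_esc − v_c = 661.5 m/s.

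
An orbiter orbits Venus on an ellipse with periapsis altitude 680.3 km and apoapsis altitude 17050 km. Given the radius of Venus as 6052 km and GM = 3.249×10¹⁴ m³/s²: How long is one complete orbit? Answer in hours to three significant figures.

T ≈ 5.58 hours

r_p = 6052 + 680.3 = 6732.3 km = 6.7323×10⁶ m.
r_a = 6052 + 17050 = 23102 km = 2.3102×10⁷ m.
Semi-major axis a = (r_p + r_a)/2 = (6732.3 + 23102)/2 = 14917 km = 1.492×10⁷ m.
By Kepler's third law T = 2π√(a³/μ) = 2π × 3.196×10³ = 2.008×10⁴ s.
= 5.579 hours.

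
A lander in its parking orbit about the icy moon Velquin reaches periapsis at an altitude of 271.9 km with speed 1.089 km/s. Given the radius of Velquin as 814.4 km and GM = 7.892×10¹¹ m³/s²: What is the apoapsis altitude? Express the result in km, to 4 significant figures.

apoapsis altitude ≈ 4009 km

r_p = 814.4 + 271.9 = 1086.3 km = 1.086×10⁶ m.
Specific energy ε = v²/2 − μ/r = -1.335×10⁵ J/kg, so a = −μ/(2ε) = 2.955×10⁶ m.
The apsides satisfy r_p + r_a = 2a, so the apoapsis radius is 2a − r_p = 4.823×10⁶ m = 4823.4 km.
Apoapsis altitude = 4823.4 − 814.4 = 4009.0 km.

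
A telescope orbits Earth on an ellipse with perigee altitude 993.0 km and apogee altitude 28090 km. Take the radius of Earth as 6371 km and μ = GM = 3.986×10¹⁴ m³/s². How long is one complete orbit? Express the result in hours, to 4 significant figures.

r_p = 6371 + 993.0 = 7364.0 km = 7.3640×10⁶ m.
r_a = 6371 + 28090 = 34461 km = 3.4461×10⁷ m.
Semi-major axis a = (r_p + r_a)/2 = (7364.0 + 34461)/2 = 20912 km = 2.091×10⁷ m.
By Kepler's third law T = 2π√(a³/μ) = 2π × 4.790×10³ = 3.010×10⁴ s.
= 8.360 hours.

T ≈ 8.360 hours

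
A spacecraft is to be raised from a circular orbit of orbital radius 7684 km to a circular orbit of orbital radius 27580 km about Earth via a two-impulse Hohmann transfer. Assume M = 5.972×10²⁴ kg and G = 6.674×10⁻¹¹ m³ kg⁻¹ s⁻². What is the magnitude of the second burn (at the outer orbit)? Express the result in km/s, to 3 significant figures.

Δv ≈ 1.29 km/s

μ = GM = 6.674×10⁻¹¹ × 5.972×10²⁴ = 3.986×10¹⁴ m³/s².
r₁ = 7684 km = 7.684×10⁶ m.
r₂ = 27580 km = 2.758×10⁷ m.
Transfer ellipse a_t = (r₁ + r₂)/2 = 1.763×10⁷ m.
At r₁: circular v_c1 = √(μ/r₁) = 7202 m/s; transfer-perigee v_p = √[μ(2/r₁ − 1/a_t)] = 9008 m/s.
At r₂: circular v_c2 = √(μ/r₂) = 3802 m/s; transfer-apogee v_a = √[μ(2/r₂ − 1/a_t)] = 2510 m/s.
Δv₂ = v_c2 − v_a = 1292 m/s.
= 1.292 km/s.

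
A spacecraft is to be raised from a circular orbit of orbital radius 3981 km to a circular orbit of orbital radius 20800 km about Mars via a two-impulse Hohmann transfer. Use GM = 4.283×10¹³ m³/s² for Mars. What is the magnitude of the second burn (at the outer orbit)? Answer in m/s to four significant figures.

r₁ = 3981 km = 3.981×10⁶ m.
r₂ = 20800 km = 2.080×10⁷ m.
Transfer ellipse a_t = (r₁ + r₂)/2 = 1.239×10⁷ m.
At r₁: circular v_c1 = √(μ/r₁) = 3280 m/s; transfer-periapsis v_p = √[μ(2/r₁ − 1/a_t)] = 4250 m/s.
At r₂: circular v_c2 = √(μ/r₂) = 1435 m/s; transfer-apoapsis v_a = √[μ(2/r₂ − 1/a_t)] = 813.4 m/s.
Δv₂ = v_c2 − v_a = 621.6 m/s.

Δv ≈ 621.6 m/s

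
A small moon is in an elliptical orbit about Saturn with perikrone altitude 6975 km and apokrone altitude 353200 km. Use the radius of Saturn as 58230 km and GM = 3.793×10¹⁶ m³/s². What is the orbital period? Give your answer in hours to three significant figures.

T ≈ 33.0 hours

r_p = 58230 + 6975 = 65205 km = 6.5205×10⁷ m.
r_a = 58230 + 353200 = 411430 km = 4.1143×10⁸ m.
Semi-major axis a = (r_p + r_a)/2 = (65205 + 4.1143×10⁵)/2 = 2.3832×10⁵ km = 2.383×10⁸ m.
By Kepler's third law T = 2π√(a³/μ) = 2π × 1.889×10⁴ = 1.187×10⁵ s.
= 32.97 hours.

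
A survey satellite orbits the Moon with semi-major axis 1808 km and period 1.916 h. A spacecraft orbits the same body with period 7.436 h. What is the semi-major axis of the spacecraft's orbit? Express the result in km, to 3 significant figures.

Kepler's third law: a³ ∝ T², so a₂ = a₁ (T₂/T₁)^(2/3).
T₂/T₁ = 3.881, (T₂/T₁)^(2/3) = 2.470.
a₂ = 1808 × 2.470 = 4465 km.

a₂ ≈ 4470 km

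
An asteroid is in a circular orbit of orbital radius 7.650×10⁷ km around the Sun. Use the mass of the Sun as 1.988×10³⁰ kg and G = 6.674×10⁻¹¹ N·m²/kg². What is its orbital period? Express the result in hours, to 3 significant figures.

μ = GM = 6.674×10⁻¹¹ × 1.988×10³⁰ = 1.327×10²⁰ m³/s².
r = 7.650×10⁷ km = 7.650×10¹⁰ m.
Kepler's third law: T = 2π√(r³/μ) = 2π√((7.650×10¹⁰)³ / 1.327×10²⁰).
r³/μ = 3.374×10¹² s², so T = 2π × 1.837×10⁶ = 1.154×10⁷ s.
Converting: 1.154×10⁷ s ÷ 3600 = 3206 hours.

T ≈ 3210 hours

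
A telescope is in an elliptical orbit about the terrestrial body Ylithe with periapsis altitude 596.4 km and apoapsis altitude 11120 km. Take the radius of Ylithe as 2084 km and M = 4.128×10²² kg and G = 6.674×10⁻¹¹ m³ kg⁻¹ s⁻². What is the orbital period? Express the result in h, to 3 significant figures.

μ = GM = 6.674×10⁻¹¹ × 4.128×10²² = 2.755×10¹² m³/s².
r_p = 2084 + 596.4 = 2680.4 km = 2.6804×10⁶ m.
r_a = 2084 + 11120 = 13204 km = 1.3204×10⁷ m.
Semi-major axis a = (r_p + r_a)/2 = (2680.4 + 13204)/2 = 7942.2 km = 7.942×10⁶ m.
By Kepler's third law T = 2π√(a³/μ) = 2π × 1.348×10⁴ = 8.473×10⁴ s.
= 23.54 h.

T ≈ 23.5 h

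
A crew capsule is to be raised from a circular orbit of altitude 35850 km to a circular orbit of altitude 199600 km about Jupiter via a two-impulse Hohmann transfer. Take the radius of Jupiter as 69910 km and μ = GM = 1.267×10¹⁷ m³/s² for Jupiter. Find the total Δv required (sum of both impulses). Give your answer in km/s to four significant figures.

Δv_total ≈ 12.27 km/s

r₁ = 69910 + 35850 = 105760 km = 1.0576×10⁸ m.
r₂ = 69910 + 199600 = 269510 km = 2.6951×10⁸ m.
Transfer ellipse a_t = (r₁ + r₂)/2 = 1.876×10⁸ m.
At r₁: circular v_c1 = √(μ/r₁) = 34610 m/s; transfer-perijove v_p = √[μ(2/r₁ − 1/a_t)] = 41480 m/s.
Δv₁ = v_p − v_c1 = 6870 m/s.
At r₂: circular v_c2 = √(μ/r₂) = 21680 m/s; transfer-apojove v_a = √[μ(2/r₂ − 1/a_t)] = 16280 m/s.
Δv₂ = v_c2 − v_a = 5404 m/s.
Total Δv = Δv₁ + Δv₂ = 12270 m/s = 12.27 km/s.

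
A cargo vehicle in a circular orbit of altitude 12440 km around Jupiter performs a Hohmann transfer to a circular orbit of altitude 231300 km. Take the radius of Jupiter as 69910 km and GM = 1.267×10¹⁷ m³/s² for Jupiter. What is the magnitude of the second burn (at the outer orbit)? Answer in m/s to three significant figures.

r₁ = 69910 + 12440 = 82350 km = 8.2350×10⁷ m.
r₂ = 69910 + 231300 = 301210 km = 3.0121×10⁸ m.
Transfer ellipse a_t = (r₁ + r₂)/2 = 1.918×10⁸ m.
At r₁: circular v_c1 = √(μ/r₁) = 39220 m/s; transfer-perijove v_p = √[μ(2/r₁ − 1/a_t)] = 49160 m/s.
At r₂: circular v_c2 = √(μ/r₂) = 20510 m/s; transfer-apojove v_a = √[μ(2/r₂ − 1/a_t)] = 13440 m/s.
Δv₂ = v_c2 − v_a = 7070 m/s.

Δv ≈ 7070 m/s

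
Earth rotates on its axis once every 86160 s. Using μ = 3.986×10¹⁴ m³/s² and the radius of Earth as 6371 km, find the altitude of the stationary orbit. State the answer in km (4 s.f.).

h_sync ≈ 35790 km

A synchronous orbit has period T, so by Kepler's third law a = (μT²/4π²)^(1/3).
μT²/4π² = 3.986×10¹⁴ × (8.616×10⁴)² / 39.48 = 7.495×10²² m³.
a = 4.216×10⁷ m = 42163 km.
Altitude h = a − R = 42163 − 6371 = 35792 km.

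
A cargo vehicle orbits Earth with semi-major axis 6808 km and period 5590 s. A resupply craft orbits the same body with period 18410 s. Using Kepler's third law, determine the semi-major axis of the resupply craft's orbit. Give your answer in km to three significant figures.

a₂ ≈ 15100 km

Kepler's third law: a³ ∝ T², so a₂ = a₁ (T₂/T₁)^(2/3).
T₂/T₁ = 3.293, (T₂/T₁)^(2/3) = 2.214.
a₂ = 6808 × 2.214 = 15070 km.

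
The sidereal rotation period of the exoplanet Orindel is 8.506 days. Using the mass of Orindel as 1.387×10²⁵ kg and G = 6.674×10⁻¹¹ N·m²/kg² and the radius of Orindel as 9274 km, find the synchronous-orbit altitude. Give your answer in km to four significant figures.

h_sync ≈ 2.238×10⁵ km

μ = GM = 6.674×10⁻¹¹ × 1.387×10²⁵ = 9.257×10¹⁴ m³/s².
T = 8.506 days = 7.349×10⁵ s.
A synchronous orbit has period T, so by Kepler's third law a = (μT²/4π²)^(1/3).
μT²/4π² = 9.257×10¹⁴ × (7.349×10⁵)² / 39.48 = 1.266×10²⁵ m³.
a = 2.331×10⁸ m = 2.3309×10⁵ km.
Altitude h = a − R = 2.3309×10⁵ − 9274 = 2.2382×10⁵ km.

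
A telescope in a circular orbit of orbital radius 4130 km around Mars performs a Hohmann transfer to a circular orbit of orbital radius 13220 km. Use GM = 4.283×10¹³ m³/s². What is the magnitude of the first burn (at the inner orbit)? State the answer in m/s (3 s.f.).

Δv ≈ 755 m/s

r₁ = 4130 km = 4.130×10⁶ m.
r₂ = 13220 km = 1.322×10⁷ m.
Transfer ellipse a_t = (r₁ + r₂)/2 = 8.675×10⁶ m.
At r₁: circular v_c1 = √(μ/r₁) = 3220 m/s; transfer-periapsis v_p = √[μ(2/r₁ − 1/a_t)] = 3975 m/s.
Δv₁ = v_p − v_c1 = 755.1 m/s.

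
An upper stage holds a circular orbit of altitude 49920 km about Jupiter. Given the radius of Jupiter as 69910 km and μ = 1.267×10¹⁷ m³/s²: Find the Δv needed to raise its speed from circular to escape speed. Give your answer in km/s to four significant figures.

Δv ≈ 13.47 km/s

r = 69910 + 49920 = 119830 km = 1.1983×10⁸ m.
Circular speed v_c = √(μ/r) = 32520 m/s.
Escape speed v_esc = √(2μ/r) = √2 × v_c = 45990 m/s.
Δv = v_esc − v_c = 13470 m/s = 13.47 km/s.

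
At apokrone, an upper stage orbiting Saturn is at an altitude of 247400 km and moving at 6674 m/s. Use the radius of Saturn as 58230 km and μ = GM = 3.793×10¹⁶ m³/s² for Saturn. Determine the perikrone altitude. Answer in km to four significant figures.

perikrone altitude ≈ 8612 km

r_a = 58230 + 247400 = 3.0563×10⁵ km = 3.056×10⁸ m.
Specific energy ε = v²/2 − μ/r = -1.018×10⁸ J/kg, so a = −μ/(2ε) = 1.862×10⁸ m.
The apsides satisfy r_p + r_a = 2a, so the perikrone radius is 2a − r_a = 6.684×10⁷ m = 66842 km.
Perikrone altitude = 66842 − 58230 = 8612.0 km.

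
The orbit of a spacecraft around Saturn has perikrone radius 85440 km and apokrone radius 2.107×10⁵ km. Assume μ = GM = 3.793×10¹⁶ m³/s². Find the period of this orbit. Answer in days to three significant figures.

T ≈ 0.673 days

Semi-major axis a = (r_p + r_a)/2 = (85440 + 2.1070×10⁵)/2 = 1.4807×10⁵ km = 1.481×10⁸ m.
By Kepler's third law T = 2π√(a³/μ) = 2π × 9.251×10³ = 5.813×10⁴ s.
= 0.6728 days.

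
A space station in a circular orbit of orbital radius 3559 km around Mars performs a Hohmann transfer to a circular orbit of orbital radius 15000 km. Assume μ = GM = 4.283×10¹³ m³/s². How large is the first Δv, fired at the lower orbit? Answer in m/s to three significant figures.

r₁ = 3559 km = 3.559×10⁶ m.
r₂ = 15000 km = 1.500×10⁷ m.
Transfer ellipse a_t = (r₁ + r₂)/2 = 9.280×10⁶ m.
At r₁: circular v_c1 = √(μ/r₁) = 3469 m/s; transfer-periapsis v_p = √[μ(2/r₁ − 1/a_t)] = 4411 m/s.
Δv₁ = v_p − v_c1 = 941.5 m/s.

Δv ≈ 942 m/s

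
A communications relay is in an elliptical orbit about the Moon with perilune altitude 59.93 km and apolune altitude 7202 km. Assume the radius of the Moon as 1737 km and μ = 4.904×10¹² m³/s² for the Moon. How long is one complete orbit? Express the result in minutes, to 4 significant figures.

T ≈ 588.1 minutes

r_p = 1737 + 59.93 = 1796.9 km = 1.7969×10⁶ m.
r_a = 1737 + 7202 = 8939.0 km = 8.9390×10⁶ m.
Semi-major axis a = (r_p + r_a)/2 = (1796.9 + 8939.0)/2 = 5368.0 km = 5.368×10⁶ m.
By Kepler's third law T = 2π√(a³/μ) = 2π × 5.616×10³ = 3.529×10⁴ s.
= 588.1 minutes.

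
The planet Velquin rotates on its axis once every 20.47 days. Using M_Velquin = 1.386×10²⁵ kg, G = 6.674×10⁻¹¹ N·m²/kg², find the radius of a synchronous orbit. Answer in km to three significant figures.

μ = GM = 6.674×10⁻¹¹ × 1.386×10²⁵ = 9.250×10¹⁴ m³/s².
T = 20.47 days = 1.769×10⁶ s.
A synchronous orbit has period T, so by Kepler's third law a = (μT²/4π²)^(1/3).
μT²/4π² = 9.250×10¹⁴ × (1.769×10⁶)² / 39.48 = 7.329×10²⁵ m³.
a = 4.185×10⁸ m = 4.1849×10⁵ km.

r_sync ≈ 4.18×10⁵ km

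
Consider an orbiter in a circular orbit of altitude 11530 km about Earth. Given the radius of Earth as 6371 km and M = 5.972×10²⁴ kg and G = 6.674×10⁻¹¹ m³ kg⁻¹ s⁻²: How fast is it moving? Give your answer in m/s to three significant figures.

μ = GM = 6.674×10⁻¹¹ × 5.972×10²⁴ = 3.986×10¹⁴ m³/s².
r = 6371 + 11530 = 17901 km = 1.7901×10⁷ m.
For a circular orbit v = √(μ/r) = √(3.986×10¹⁴ / 1.790×10⁷) = √(2.227×10⁷) = 4719 m/s.

v ≈ 4720 m/s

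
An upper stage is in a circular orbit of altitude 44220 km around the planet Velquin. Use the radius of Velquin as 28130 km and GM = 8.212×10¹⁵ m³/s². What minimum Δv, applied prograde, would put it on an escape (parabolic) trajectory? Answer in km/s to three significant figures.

Δv ≈ 4.41 km/s

r = 28130 + 44220 = 72350 km = 7.2350×10⁷ m.
Circular speed v_c = √(μ/r) = 10650 m/s.
Escape speed v_esc = √(2μ/r) = √2 × v_c = 15070 m/s.
Δv = v_esc − v_c = 4413 m/s = 4.413 km/s.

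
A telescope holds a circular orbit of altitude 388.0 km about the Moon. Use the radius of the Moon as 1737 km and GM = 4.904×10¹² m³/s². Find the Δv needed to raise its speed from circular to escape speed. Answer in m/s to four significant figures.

r = 1737 + 388.0 = 2125.0 km = 2.1250×10⁶ m.
Circular speed v_c = √(μ/r) = 1519 m/s.
Escape speed v_esc = √(2μ/r) = √2 × v_c = 2148 m/s.
Δv = v_esc − v_c = 629.2 m/s.

Δv ≈ 629.2 m/s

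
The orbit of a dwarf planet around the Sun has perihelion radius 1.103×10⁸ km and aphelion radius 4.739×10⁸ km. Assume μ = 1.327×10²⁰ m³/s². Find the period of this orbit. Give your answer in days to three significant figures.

T ≈ 997 days

Semi-major axis a = (r_p + r_a)/2 = (1.1030×10⁸ + 4.7390×10⁸)/2 = 2.9210×10⁸ km = 2.921×10¹¹ m.
By Kepler's third law T = 2π√(a³/μ) = 2π × 1.370×10⁷ = 8.611×10⁷ s.
= 996.6 days.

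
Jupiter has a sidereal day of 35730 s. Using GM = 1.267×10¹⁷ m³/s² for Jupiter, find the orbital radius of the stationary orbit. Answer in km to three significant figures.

r_sync ≈ 1.60×10⁵ km

A synchronous orbit has period T, so by Kepler's third law a = (μT²/4π²)^(1/3).
μT²/4π² = 1.267×10¹⁷ × (3.573×10⁴)² / 39.48 = 4.097×10²⁴ m³.
a = 1.600×10⁸ m = 1.6002×10⁵ km.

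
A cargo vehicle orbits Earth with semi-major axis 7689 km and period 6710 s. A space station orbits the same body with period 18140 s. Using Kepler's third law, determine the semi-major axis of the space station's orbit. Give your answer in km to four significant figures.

Kepler's third law: a³ ∝ T², so a₂ = a₁ (T₂/T₁)^(2/3).
T₂/T₁ = 2.703, (T₂/T₁)^(2/3) = 1.941.
a₂ = 7689 × 1.941 = 14920 km.

a₂ ≈ 14920 km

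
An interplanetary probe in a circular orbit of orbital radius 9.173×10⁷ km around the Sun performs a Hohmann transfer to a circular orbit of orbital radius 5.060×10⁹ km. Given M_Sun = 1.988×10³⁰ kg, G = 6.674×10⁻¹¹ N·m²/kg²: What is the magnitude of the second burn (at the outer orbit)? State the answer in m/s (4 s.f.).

Δv ≈ 4154 m/s

μ = GM = 6.674×10⁻¹¹ × 1.988×10³⁰ = 1.327×10²⁰ m³/s².
r₁ = 9.173×10⁷ km = 9.173×10¹⁰ m.
r₂ = 5.060×10⁹ km = 5.060×10¹² m.
Transfer ellipse a_t = (r₁ + r₂)/2 = 2.576×10¹² m.
At r₁: circular v_c1 = √(μ/r₁) = 38030 m/s; transfer-perihelion v_p = √[μ(2/r₁ − 1/a_t)] = 53300 m/s.
At r₂: circular v_c2 = √(μ/r₂) = 5121 m/s; transfer-aphelion v_a = √[μ(2/r₂ − 1/a_t)] = 966.3 m/s.
Δv₂ = v_c2 − v_a = 4154 m/s.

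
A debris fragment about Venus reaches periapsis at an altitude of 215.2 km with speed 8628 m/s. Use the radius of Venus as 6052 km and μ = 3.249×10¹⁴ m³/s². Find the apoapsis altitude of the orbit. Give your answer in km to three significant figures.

r_p = 6052 + 215.2 = 6267.2 km = 6.267×10⁶ m.
Specific energy ε = v²/2 − μ/r = -1.462×10⁷ J/kg, so a = −μ/(2ε) = 1.111×10⁷ m.
The apsides satisfy r_p + r_a = 2a, so the apoapsis radius is 2a − r_p = 1.596×10⁷ m = 15956 km.
Apoapsis altitude = 15956 − 6052 = 9903.6 km.

apoapsis altitude ≈ 9900 km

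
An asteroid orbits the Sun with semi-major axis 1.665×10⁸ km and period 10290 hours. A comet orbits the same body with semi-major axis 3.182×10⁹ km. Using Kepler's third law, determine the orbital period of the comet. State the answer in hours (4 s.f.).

T₂ ≈ 8.597×10⁵ hours

Kepler's third law: T² ∝ a³, so T₂ = T₁ (a₂/a₁)^(3/2).
a₂/a₁ = 19.11, (a₂/a₁)^(3/2) = 83.55.
T₂ = 10290 × 83.55 = 8.597×10⁵ hours.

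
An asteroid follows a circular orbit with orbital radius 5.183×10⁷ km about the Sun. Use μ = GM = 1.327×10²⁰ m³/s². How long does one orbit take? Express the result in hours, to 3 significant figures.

r = 5.183×10⁷ km = 5.183×10¹⁰ m.
Kepler's third law: T = 2π√(r³/μ) = 2π√((5.183×10¹⁰)³ / 1.327×10²⁰).
r³/μ = 1.049×10¹² s², so T = 2π × 1.024×10⁶ = 6.436×10⁶ s.
Converting: 6.436×10⁶ s ÷ 3600 = 1788 hours.

T ≈ 1790 hours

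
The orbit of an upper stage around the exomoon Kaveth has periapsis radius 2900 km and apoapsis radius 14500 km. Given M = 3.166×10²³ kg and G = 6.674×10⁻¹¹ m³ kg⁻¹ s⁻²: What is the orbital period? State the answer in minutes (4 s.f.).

μ = GM = 6.674×10⁻¹¹ × 3.166×10²³ = 2.113×10¹³ m³/s².
Semi-major axis a = (r_p + r_a)/2 = (2900.0 + 14500)/2 = 8700.0 km = 8.700×10⁶ m.
By Kepler's third law T = 2π√(a³/μ) = 2π × 5.583×10³ = 3.508×10⁴ s.
= 584.6 minutes.

T ≈ 584.6 minutes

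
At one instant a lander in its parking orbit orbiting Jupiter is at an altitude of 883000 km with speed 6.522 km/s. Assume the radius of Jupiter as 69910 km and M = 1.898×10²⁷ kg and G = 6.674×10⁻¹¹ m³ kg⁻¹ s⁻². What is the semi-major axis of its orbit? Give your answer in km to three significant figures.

a ≈ 5.67×10⁵ km

μ = GM = 6.674×10⁻¹¹ × 1.898×10²⁷ = 1.267×10¹⁷ m³/s².
r = 69910 + 883000 = 9.5291×10⁵ km = 9.529×10⁸ m.
Vis-viva rearranged: 1/a = 2/r − v²/μ = 2.099×10⁻⁹ − 3.358×10⁻¹⁰ = 1.763×10⁻⁹ m⁻¹.
a = 5.672×10⁸ m = 5.6720×10⁵ km.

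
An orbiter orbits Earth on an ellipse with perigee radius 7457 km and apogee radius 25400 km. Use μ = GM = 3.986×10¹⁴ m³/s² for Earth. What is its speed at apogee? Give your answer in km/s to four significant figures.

v ≈ 2.669 km/s

Semi-major axis a = (r_p + r_a)/2 = 16428 km = 1.643×10⁷ m.
Vis-viva: v² = μ(2/r − 1/a) = 3.986×10¹⁴ × (7.874×10⁻⁸ − 6.087×10⁻⁸) = 7.123×10⁶ m²/s².
v = 2669 m/s = 2.669 km/s.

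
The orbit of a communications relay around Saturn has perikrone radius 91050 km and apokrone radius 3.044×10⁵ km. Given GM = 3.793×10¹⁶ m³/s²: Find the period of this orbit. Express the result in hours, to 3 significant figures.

Semi-major axis a = (r_p + r_a)/2 = (91050 + 3.0440×10⁵)/2 = 1.9772×10⁵ km = 1.977×10⁸ m.
By Kepler's third law T = 2π√(a³/μ) = 2π × 1.428×10⁴ = 8.970×10⁴ s.
= 24.92 hours.

T ≈ 24.9 hours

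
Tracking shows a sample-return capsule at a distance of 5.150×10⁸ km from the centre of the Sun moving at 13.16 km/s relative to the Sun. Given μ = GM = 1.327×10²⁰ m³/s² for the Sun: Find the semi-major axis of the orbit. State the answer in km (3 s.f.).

r = 5.150×10¹¹ m.
Specific orbital energy ε = v²/2 − μ/r = (13160)²/2 − 1.327×10²⁰/5.150×10¹¹ = -1.711×10⁸ J/kg.
Since ε = −μ/(2a), a = −μ/(2ε) = 3.878×10¹¹ m = 3.8784×10⁸ km.

a ≈ 3.88×10⁸ km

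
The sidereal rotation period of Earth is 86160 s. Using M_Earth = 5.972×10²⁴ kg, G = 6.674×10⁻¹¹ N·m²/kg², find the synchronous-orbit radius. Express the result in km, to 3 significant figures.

μ = GM = 6.674×10⁻¹¹ × 5.972×10²⁴ = 3.986×10¹⁴ m³/s².
A synchronous orbit has period T, so by Kepler's third law a = (μT²/4π²)^(1/3).
μT²/4π² = 3.986×10¹⁴ × (8.616×10⁴)² / 39.48 = 7.495×10²² m³.
a = 4.216×10⁷ m = 42162 km.

r_sync ≈ 42200 km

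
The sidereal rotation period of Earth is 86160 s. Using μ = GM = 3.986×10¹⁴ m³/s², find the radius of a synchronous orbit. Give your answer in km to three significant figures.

r_sync ≈ 42200 km

A synchronous orbit has period T, so by Kepler's third law a = (μT²/4π²)^(1/3).
μT²/4π² = 3.986×10¹⁴ × (8.616×10⁴)² / 39.48 = 7.495×10²² m³.
a = 4.216×10⁷ m = 42163 km.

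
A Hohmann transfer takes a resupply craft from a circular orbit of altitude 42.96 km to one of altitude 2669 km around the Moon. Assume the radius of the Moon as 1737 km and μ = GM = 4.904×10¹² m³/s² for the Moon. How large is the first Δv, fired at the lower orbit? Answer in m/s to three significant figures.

r₁ = 1737 + 42.96 = 1780.0 km = 1.7800×10⁶ m.
r₂ = 1737 + 2669 = 4406.0 km = 4.4060×10⁶ m.
Transfer ellipse a_t = (r₁ + r₂)/2 = 3.093×10⁶ m.
At r₁: circular v_c1 = √(μ/r₁) = 1660 m/s; transfer-perilune v_p = √[μ(2/r₁ − 1/a_t)] = 1981 m/s.
Δv₁ = v_p − v_c1 = 321.2 m/s.

Δv ≈ 321 m/s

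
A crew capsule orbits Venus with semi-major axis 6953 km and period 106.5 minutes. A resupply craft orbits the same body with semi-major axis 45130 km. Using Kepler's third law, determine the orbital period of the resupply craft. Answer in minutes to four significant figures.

Kepler's third law: T² ∝ a³, so T₂ = T₁ (a₂/a₁)^(3/2).
a₂/a₁ = 6.491, (a₂/a₁)^(3/2) = 16.54.
T₂ = 106.5 × 16.54 = 1761 minutes.

T₂ ≈ 1761 minutes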